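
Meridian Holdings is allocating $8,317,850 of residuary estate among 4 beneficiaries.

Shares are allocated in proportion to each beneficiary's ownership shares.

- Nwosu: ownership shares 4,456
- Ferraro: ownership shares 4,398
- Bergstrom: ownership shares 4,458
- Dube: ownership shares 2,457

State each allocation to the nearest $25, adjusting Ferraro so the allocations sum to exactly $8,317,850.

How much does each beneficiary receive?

Nwosu: $2,350,450 | Ferraro: $2,319,875 | Bergstrom: $2,351,500 | Dube: $1,296,025

Sum of ownership shares: 15,769.
Proportional shares: Nwosu 4,456/15,769 × $8,317,850 = 2,350,455.93; Ferraro 4,398/15,769 × $8,317,850 = 2,319,862.03; Bergstrom 4,458/15,769 × $8,317,850 = 2,351,510.89; Dube 2,457/15,769 × $8,317,850 = 1,296,021.15.
After rounding ($25): Nwosu $2,350,450; Ferraro $2,319,850; Bergstrom $2,351,500; Dube $1,296,025. Sum = $8,317,825.
Difference $8,317,850 − $8,317,825 = +$25 applied to Ferraro: Ferraro becomes $2,319,875.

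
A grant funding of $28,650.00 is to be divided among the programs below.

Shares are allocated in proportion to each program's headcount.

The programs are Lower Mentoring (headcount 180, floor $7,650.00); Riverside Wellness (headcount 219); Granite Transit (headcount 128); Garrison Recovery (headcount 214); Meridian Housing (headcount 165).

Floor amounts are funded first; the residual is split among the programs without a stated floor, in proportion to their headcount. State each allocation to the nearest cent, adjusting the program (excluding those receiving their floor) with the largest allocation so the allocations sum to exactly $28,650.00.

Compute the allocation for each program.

Lower Mentoring: $7,650.00; Riverside Wellness: $6,334.71; Granite Transit: $3,702.48; Garrison Recovery: $6,190.08; Meridian Housing: $4,772.73

Minimums first: Lower Mentoring $7,650.00. Balance $21,000.00.
Balance split over remaining headcount 726: Riverside Wellness 6,334.7107 → $6,334.71; Granite Transit 3,702.4793 → $3,702.48; Garrison Recovery 6,190.0826 → $6,190.08; Meridian Housing 4,772.7273 → $4,772.73.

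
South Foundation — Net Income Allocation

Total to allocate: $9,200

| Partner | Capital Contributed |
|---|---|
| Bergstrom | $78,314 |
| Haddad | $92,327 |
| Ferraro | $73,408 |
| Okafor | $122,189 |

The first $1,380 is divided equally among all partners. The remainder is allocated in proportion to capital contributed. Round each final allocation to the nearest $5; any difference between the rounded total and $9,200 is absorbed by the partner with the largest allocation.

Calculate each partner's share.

Equal tier: $1,380 ÷ 4 = $345 apiece.
Remainder $7,820 by capital contributed (total 366,238): Bergstrom 1,672.18 → $1,670; Haddad 1,971.39 → $1,970; Ferraro 1,567.42 → $1,565; Okafor 2,609.01 → $2,610.
Rounding difference +$5 on remainder applied to Okafor.
Totals: Bergstrom $345 + $1,670 = $2,015; Haddad $345 + $1,970 = $2,315; Ferraro $345 + $1,565 = $1,910; Okafor $345 + $2,615 = $2,960.

Bergstrom: $2,015; Haddad: $2,315; Ferraro: $1,910; Okafor: $2,960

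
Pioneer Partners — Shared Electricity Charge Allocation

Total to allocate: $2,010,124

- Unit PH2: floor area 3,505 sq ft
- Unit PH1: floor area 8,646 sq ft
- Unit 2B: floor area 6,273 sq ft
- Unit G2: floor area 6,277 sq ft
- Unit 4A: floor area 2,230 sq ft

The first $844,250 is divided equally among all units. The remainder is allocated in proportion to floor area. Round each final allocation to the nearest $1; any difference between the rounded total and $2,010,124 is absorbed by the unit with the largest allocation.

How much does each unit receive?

Unit PH2: $320,585; Unit PH1: $543,146; Unit 2B: $440,415; Unit G2: $440,589; Unit 4A: $265,389

Equal tier: $844,250 ÷ 5 = $168,850 apiece.
Remainder $1,165,874 by floor area (total 26,931): Unit PH2 151,735.49 → $151,735; Unit PH1 374,295.30 → $374,295; Unit 2B 271,565.39 → $271,565; Unit G2 271,738.56 → $271,739; Unit 4A 96,539.27 → $96,539.
Rounding difference +$1 on remainder applied to Unit PH1.
Totals: Unit PH2 $168,850 + $151,735 = $320,585; Unit PH1 $168,850 + $374,296 = $543,146; Unit 2B $168,850 + $271,565 = $440,415; Unit G2 $168,850 + $271,739 = $440,589; Unit 4A $168,850 + $96,539 = $265,389.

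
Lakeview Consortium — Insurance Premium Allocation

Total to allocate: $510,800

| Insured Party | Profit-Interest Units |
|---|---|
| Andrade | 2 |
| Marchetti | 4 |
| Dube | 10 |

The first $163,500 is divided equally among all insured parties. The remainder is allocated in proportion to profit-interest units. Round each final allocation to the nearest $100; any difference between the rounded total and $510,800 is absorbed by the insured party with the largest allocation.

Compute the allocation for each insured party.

Andrade: $97,900 | Marchetti: $141,300 | Dube: $271,600

$163,500 shared equally gives $54,500 per insured party.
Remainder $347,300 by profit-interest units (total 16): Andrade 43,412.50 → $43,400; Marchetti 86,825.00 → $86,800; Dube 217,062.50 → $217,100.
Totals: Andrade $54,500 + $43,400 = $97,900; Marchetti $54,500 + $86,800 = $141,300; Dube $54,500 + $217,100 = $271,600.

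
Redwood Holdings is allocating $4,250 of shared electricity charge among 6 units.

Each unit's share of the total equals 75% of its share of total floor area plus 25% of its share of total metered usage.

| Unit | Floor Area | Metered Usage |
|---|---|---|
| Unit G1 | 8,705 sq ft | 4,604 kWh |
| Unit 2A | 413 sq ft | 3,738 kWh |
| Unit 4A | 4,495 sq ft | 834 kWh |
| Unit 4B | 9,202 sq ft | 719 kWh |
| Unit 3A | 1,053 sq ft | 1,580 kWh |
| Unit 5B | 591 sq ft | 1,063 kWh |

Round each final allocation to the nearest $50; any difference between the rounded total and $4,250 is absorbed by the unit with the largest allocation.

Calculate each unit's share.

Unit G1: $1,600 · Unit 2A: $350 · Unit 4A: $650 · Unit 4B: $1,250 · Unit 3A: $250 · Unit 5B: $150

Floor area total 24,459; metered usage total 12,538.
Blended shares (75% floor area + 25% metered usage): Unit G1 0.3587; Unit 2A 0.0872; Unit 4A 0.1545; Unit 4B 0.2965; Unit 3A 0.0638; Unit 5B 0.0393.
Proportional shares: Unit G1 1,524.59; Unit 2A 370.59; Unit 4A 656.46; Unit 4B 1,260.14; Unit 3A 271.12; Unit 5B 167.10.
After rounding ($50): Unit G1 $1,500; Unit 2A $350; Unit 4A $650; Unit 4B $1,250; Unit 3A $250; Unit 5B $150. Sum = $4,150.
Difference $4,250 − $4,150 = +$100 applied to largest allocation (Unit G1): Unit G1 becomes $1,600.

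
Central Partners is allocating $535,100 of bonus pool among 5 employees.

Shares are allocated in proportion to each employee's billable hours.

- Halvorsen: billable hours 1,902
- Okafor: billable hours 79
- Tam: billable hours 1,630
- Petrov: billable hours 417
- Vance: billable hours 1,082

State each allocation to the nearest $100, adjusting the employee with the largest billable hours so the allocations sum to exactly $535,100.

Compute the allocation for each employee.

Combined billable hours = 5,110.
Unrounded shares: Halvorsen 1,902/5,110 × $535,100 = 199,170.29; Okafor 79/5,110 × $535,100 = 8,272.58; Tam 1,630/5,110 × $535,100 = 170,687.48; Petrov 417/5,110 × $535,100 = 43,666.67; Vance 1,082/5,110 × $535,100 = 113,302.97.
Rounded to nearest $100: Halvorsen $199,200; Okafor $8,300; Tam $170,700; Petrov $43,700; Vance $113,300. Sum = $535,200.
Difference $535,100 − $535,200 = −$100 applied to largest billable hours (Halvorsen): Halvorsen becomes $199,100.

Halvorsen: $199,100; Okafor: $8,300; Tam: $170,700; Petrov: $43,700; Vance: $113,300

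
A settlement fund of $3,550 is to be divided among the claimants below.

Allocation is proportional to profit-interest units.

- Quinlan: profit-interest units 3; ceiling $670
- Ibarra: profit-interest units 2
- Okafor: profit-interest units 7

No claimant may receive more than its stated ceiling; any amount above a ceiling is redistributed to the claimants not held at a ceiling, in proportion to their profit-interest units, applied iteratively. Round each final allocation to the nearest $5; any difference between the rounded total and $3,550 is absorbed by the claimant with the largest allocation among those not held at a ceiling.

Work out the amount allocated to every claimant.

Quinlan: $670; Ibarra: $640; Okafor: $2,240

Sum of profit-interest units: 12.
Pro-rata shares before constraints: Quinlan 887.50; Ibarra 591.67; Okafor 2,070.83.
Cap binds for Quinlan ($670); remaining pool $2,880 reallocated over remaining profit-interest units 9.
Redistributed shares: Ibarra 640.00 → $640; Okafor 2,240.00 → $2,240.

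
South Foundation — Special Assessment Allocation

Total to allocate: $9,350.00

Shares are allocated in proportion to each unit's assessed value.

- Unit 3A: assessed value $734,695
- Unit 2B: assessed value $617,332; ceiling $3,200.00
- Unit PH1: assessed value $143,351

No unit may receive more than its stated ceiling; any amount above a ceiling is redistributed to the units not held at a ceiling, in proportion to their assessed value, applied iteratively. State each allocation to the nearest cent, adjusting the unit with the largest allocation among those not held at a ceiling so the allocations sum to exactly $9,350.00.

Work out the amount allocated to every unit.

Unit 3A: $5,145.94 · Unit 2B: $3,200.00 · Unit PH1: $1,004.06

Sum of assessed value: 1,495,378.
Proportional shares (ignoring caps): Unit 3A 4,593.7537; Unit 2B 3,859.9299; Unit PH1 896.3164.
Cap binds for Unit 2B ($3,200.00); remaining pool $6,150.00 reallocated over remaining assessed value 878,046.
Shares after redistribution: Unit 3A 5,145.9425 → $5,145.94; Unit PH1 1,004.0575 → $1,004.06.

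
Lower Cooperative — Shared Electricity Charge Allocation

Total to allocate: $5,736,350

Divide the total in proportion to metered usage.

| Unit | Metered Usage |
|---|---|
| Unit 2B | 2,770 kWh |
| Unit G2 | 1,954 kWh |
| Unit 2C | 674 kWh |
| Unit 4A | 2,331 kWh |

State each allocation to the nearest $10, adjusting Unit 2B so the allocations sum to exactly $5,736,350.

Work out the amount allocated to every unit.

Unit 2B: $2,055,860 · Unit G2: $1,450,230 · Unit 2C: $500,230 · Unit 4A: $1,730,030

Combined metered usage = 7,729.
Unrounded shares: Unit 2B 2,770/7,729 × $5,736,350 = 2,055,853.22; Unit G2 1,954/7,729 × $5,736,350 = 1,450,230.03; Unit 2C 674/7,729 × $5,736,350 = 500,232.88; Unit 4A 2,331/7,729 × $5,736,350 = 1,730,033.88.
Rounded to nearest $10: Unit 2B $2,055,850; Unit G2 $1,450,230; Unit 2C $500,230; Unit 4A $1,730,030. Sum = $5,736,340.
Difference $5,736,350 − $5,736,340 = +$10 applied to Unit 2B: Unit 2B becomes $2,055,860.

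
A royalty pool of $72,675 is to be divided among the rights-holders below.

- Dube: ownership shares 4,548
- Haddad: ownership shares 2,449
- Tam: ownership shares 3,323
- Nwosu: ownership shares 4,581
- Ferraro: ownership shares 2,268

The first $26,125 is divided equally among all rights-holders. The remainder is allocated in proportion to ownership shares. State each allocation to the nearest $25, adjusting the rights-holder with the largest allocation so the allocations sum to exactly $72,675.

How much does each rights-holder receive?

Equal tier: $26,125 ÷ 5 = $5,225 apiece.
Remainder $46,550 by ownership shares (total 17,169): Dube 12,330.91 → $12,325; Haddad 6,639.93 → $6,650; Tam 9,009.59 → $9,000; Nwosu 12,420.38 → $12,425; Ferraro 6,149.19 → $6,150.
Totals: Dube $5,225 + $12,325 = $17,550; Haddad $5,225 + $6,650 = $11,875; Tam $5,225 + $9,000 = $14,225; Nwosu $5,225 + $12,425 = $17,650; Ferraro $5,225 + $6,150 = $11,375.

Dube: $17,550 · Haddad: $11,875 · Tam: $14,225 · Nwosu: $17,650 · Ferraro: $11,375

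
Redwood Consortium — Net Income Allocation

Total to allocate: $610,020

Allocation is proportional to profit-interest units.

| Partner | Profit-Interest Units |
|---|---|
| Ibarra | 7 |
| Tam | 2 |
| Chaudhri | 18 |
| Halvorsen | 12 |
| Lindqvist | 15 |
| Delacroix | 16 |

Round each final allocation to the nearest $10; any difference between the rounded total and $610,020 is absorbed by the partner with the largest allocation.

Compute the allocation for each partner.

Ibarra: $61,000; Tam: $17,430; Chaudhri: $156,870; Halvorsen: $104,570; Lindqvist: $130,720; Delacroix: $139,430

Sum of profit-interest units: 70.
Raw shares: Ibarra 7/70 × $610,020 = 61,002.00; Tam 2/70 × $610,020 = 17,429.14; Chaudhri 18/70 × $610,020 = 156,862.29; Halvorsen 12/70 × $610,020 = 104,574.86; Lindqvist 15/70 × $610,020 = 130,718.57; Delacroix 16/70 × $610,020 = 139,433.14.
At nearest $10: Ibarra $61,000; Tam $17,430; Chaudhri $156,860; Halvorsen $104,570; Lindqvist $130,720; Delacroix $139,430. Sum = $610,010.
Difference $610,020 − $610,010 = +$10 applied to largest allocation (Chaudhri): Chaudhri becomes $156,870.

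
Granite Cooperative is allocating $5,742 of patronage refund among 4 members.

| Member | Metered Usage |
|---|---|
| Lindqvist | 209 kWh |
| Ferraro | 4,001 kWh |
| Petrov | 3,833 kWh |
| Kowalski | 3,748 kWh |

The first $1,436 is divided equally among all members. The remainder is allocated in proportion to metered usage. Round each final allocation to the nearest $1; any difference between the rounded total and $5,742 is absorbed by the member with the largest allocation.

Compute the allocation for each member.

Lindqvist: $435 | Ferraro: $1,820 | Petrov: $1,759 | Kowalski: $1,728

Equal tier: $1,436 ÷ 4 = $359 apiece.
Remainder $4,306 by metered usage (total 11,791): Lindqvist 76.33 → $76; Ferraro 1,461.14 → $1,461; Petrov 1,399.79 → $1,400; Kowalski 1,368.75 → $1,369.
Totals: Lindqvist $359 + $76 = $435; Ferraro $359 + $1,461 = $1,820; Petrov $359 + $1,400 = $1,759; Kowalski $359 + $1,369 = $1,728.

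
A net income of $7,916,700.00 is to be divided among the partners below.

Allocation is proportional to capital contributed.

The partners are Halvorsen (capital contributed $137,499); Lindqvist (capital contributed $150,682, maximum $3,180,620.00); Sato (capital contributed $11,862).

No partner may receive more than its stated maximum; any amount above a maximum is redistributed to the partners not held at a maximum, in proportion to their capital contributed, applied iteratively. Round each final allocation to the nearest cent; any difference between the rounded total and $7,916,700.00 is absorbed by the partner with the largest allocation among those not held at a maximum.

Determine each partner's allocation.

Combined capital contributed = 300,043.
Pro-rata shares before constraints: Halvorsen 3,627,941.1061; Lindqvist 3,975,777.4366; Sato 312,981.4573.
Cap binds for Lindqvist ($3,180,620.00); residual $4,736,080.00 reallocated over remaining capital contributed 149,361.
Remaining shares: Halvorsen 4,359,948.4733 → $4,359,948.47; Sato 376,131.5267 → $376,131.53.

Halvorsen: $4,359,948.47; Lindqvist: $3,180,620.00; Sato: $376,131.53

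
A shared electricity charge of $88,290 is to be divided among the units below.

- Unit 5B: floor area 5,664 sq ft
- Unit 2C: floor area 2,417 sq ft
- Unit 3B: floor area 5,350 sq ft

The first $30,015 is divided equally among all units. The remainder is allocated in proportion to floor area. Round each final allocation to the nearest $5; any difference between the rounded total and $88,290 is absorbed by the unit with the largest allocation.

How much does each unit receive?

$30,015 shared equally gives $10,005 per unit.
Remainder $58,275 by floor area (total 13,431): Unit 5B 24,575.21 → $24,575; Unit 2C 10,486.98 → $10,485; Unit 3B 23,212.81 → $23,215.
Totals: Unit 5B $10,005 + $24,575 = $34,580; Unit 2C $10,005 + $10,485 = $20,490; Unit 3B $10,005 + $23,215 = $33,220.

Unit 5B: $34,580 · Unit 2C: $20,490 · Unit 3B: $33,220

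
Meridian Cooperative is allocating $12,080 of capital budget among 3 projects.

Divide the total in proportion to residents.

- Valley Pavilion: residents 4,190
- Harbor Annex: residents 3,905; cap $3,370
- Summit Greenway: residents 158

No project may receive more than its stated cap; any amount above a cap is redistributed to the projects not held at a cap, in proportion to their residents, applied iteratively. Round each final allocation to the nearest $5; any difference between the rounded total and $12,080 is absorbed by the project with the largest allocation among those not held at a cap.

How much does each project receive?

Sum of residents: 8,253.
Proportional shares (ignoring caps): Valley Pavilion 6,132.95; Harbor Annex 5,715.79; Summit Greenway 231.27.
Cap binds for Harbor Annex ($3,370); balance $8,710 reallocated over remaining residents 4,348.
Shares after redistribution: Valley Pavilion 8,393.49 → $8,395; Summit Greenway 316.51 → $315.

Valley Pavilion: $8,395; Harbor Annex: $3,370; Summit Greenway: $315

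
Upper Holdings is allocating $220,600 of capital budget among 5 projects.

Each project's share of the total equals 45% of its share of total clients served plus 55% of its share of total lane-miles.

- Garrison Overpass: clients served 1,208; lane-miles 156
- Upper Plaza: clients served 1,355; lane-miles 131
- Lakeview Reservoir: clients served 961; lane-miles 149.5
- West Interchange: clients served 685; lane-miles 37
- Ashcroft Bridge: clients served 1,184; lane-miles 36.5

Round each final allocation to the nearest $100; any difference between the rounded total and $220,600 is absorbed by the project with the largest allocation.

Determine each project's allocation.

Totals — clients served 5,393, lane-miles 510.
Blended shares (45% clients served + 55% lane-miles): Garrison Overpass 0.2690; Upper Plaza 0.2543; Lakeview Reservoir 0.2414; West Interchange 0.0971; Ashcroft Bridge 0.1382.
Proportional shares: Garrison Overpass 59,348.60; Upper Plaza 56,106.91; Lakeview Reservoir 53,255.66; West Interchange 21,411.30; Ashcroft Bridge 30,477.54.
At nearest $100: Garrison Overpass $59,300; Upper Plaza $56,100; Lakeview Reservoir $53,300; West Interchange $21,400; Ashcroft Bridge $30,500. Sum = $220,600.
Sum already equals the total — no adjustment.

Garrison Overpass: $59,300 · Upper Plaza: $56,100 · Lakeview Reservoir: $53,300 · West Interchange: $21,400 · Ashcroft Bridge: $30,500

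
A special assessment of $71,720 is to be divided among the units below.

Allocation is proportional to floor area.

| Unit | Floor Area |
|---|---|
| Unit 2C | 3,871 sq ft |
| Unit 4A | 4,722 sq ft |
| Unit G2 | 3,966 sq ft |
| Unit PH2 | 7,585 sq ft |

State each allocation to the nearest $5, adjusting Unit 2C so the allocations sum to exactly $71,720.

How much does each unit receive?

Unit 2C: $13,785; Unit 4A: $16,810; Unit G2: $14,120; Unit PH2: $27,005

Sum of floor area: 20,144.
Pro-rata amounts: Unit 2C 3,871/20,144 × $71,720 = 13,782.17; Unit 4A 4,722/20,144 × $71,720 = 16,812.05; Unit G2 3,966/20,144 × $71,720 = 14,120.41; Unit PH2 7,585/20,144 × $71,720 = 27,005.37.
Rounded to nearest $5: Unit 2C $13,780; Unit 4A $16,810; Unit G2 $14,120; Unit PH2 $27,005. Sum = $71,715.
Difference $71,720 − $71,715 = +$5 applied to Unit 2C: Unit 2C becomes $13,785.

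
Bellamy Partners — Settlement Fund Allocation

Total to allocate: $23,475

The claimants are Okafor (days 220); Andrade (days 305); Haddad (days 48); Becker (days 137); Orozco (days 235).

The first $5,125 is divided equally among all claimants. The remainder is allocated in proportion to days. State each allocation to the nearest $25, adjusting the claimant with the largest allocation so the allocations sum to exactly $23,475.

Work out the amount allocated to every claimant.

Okafor: $5,300; Andrade: $6,950; Haddad: $1,950; Becker: $3,675; Orozco: $5,600

First tranche $5,125 split equally: $1,025 each.
Remainder $18,350 by days (total 945): Okafor 4,271.96 → $4,275; Andrade 5,922.49 → $5,925; Haddad 932.06 → $925; Becker 2,660.26 → $2,650; Orozco 4,563.23 → $4,575.
Totals: Okafor $1,025 + $4,275 = $5,300; Andrade $1,025 + $5,925 = $6,950; Haddad $1,025 + $925 = $1,950; Becker $1,025 + $2,650 = $3,675; Orozco $1,025 + $4,575 = $5,600.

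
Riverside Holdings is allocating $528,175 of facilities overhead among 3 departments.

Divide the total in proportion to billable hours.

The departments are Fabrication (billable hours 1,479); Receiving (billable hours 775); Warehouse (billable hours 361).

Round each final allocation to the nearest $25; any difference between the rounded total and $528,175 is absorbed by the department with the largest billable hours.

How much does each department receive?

Fabrication: $298,725 | Receiving: $156,525 | Warehouse: $72,925

Billable hours total: 1,479 + 775 + 361 = 2,615.
Raw shares: Fabrication 298,726.89; Receiving 156,533.70; Warehouse 72,914.41.
At nearest $25: Fabrication $298,725; Receiving $156,525; Warehouse $72,925. Sum = $528,175.
Rounded total matches; no reconciliation needed.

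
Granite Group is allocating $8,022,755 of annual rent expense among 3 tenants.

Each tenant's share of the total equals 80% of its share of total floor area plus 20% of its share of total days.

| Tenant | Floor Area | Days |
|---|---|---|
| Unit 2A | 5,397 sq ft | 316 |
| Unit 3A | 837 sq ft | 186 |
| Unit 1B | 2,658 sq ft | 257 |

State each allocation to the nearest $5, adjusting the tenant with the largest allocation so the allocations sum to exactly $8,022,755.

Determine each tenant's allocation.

Totals — floor area 8,892, days 759.
Composite weights (80% floor area + 20% days): Unit 2A 0.5688; Unit 3A 0.1243; Unit 1B 0.3069.
Raw shares: Unit 2A 4,563,563.76; Unit 3A 997,352.81; Unit 1B 2,461,838.43.
At nearest $5: Unit 2A $4,563,565; Unit 3A $997,355; Unit 1B $2,461,840. Sum = $8,022,760.
Difference $8,022,755 − $8,022,760 = −$5 applied to largest allocation (Unit 2A): Unit 2A becomes $4,563,560.

Unit 2A: $4,563,560 | Unit 3A: $997,355 | Unit 1B: $2,461,840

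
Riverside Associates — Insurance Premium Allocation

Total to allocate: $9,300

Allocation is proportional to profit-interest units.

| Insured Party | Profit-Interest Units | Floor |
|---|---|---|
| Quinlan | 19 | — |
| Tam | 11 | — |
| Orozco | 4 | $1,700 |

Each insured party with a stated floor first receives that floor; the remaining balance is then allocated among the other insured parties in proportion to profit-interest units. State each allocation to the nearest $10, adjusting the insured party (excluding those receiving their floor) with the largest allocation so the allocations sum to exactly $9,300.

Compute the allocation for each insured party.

Quinlan: $4,810 · Tam: $2,790 · Orozco: $1,700

Minimums first: Orozco $1,700. Residual $7,600.
Residual split over remaining profit-interest units 30: Quinlan 4,813.33 → $4,810; Tam 2,786.67 → $2,790.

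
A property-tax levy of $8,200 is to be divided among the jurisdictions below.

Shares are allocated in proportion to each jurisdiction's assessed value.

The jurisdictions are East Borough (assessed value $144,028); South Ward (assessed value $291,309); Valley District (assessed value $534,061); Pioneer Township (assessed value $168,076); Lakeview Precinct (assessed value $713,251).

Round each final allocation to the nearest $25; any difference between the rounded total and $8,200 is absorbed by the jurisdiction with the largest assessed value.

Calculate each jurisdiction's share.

Sum of assessed value: 1,850,725.
Pro-rata amounts: East Borough 144,028/1,850,725 × $8,200 = 638.14; South Ward 291,309/1,850,725 × $8,200 = 1,290.70; Valley District 534,061/1,850,725 × $8,200 = 2,366.26; Pioneer Township 168,076/1,850,725 × $8,200 = 744.69; Lakeview Precinct 713,251/1,850,725 × $8,200 = 3,160.20.
At nearest $25: East Borough $650; South Ward $1,300; Valley District $2,375; Pioneer Township $750; Lakeview Precinct $3,150. Sum = $8,225.
Difference $8,200 − $8,225 = −$25 applied to largest assessed value (Lakeview Precinct): Lakeview Precinct becomes $3,125.

East Borough: $650 | South Ward: $1,300 | Valley District: $2,375 | Pioneer Township: $750 | Lakeview Precinct: $3,125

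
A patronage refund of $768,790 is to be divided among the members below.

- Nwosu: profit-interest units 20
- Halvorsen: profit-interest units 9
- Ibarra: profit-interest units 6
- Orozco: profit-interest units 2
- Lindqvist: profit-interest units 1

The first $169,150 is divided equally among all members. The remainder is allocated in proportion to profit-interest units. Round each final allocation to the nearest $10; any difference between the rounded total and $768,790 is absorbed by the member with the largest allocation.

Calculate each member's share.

First tranche $169,150 split equally: $33,830 each.
Remainder $599,640 by profit-interest units (total 38): Nwosu 315,600.00 → $315,600; Halvorsen 142,020.00 → $142,020; Ibarra 94,680.00 → $94,680; Orozco 31,560.00 → $31,560; Lindqvist 15,780.00 → $15,780.
Totals: Nwosu $33,830 + $315,600 = $349,430; Halvorsen $33,830 + $142,020 = $175,850; Ibarra $33,830 + $94,680 = $128,510; Orozco $33,830 + $31,560 = $65,390; Lindqvist $33,830 + $15,780 = $49,610.

Nwosu: $349,430 · Halvorsen: $175,850 · Ibarra: $128,510 · Orozco: $65,390 · Lindqvist: $49,610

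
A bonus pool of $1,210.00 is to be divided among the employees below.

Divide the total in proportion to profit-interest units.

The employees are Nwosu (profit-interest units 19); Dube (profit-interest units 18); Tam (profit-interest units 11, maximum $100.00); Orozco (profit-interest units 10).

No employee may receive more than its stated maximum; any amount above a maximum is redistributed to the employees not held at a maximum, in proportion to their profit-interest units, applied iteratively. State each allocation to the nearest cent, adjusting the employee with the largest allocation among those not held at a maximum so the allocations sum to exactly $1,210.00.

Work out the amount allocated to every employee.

Total profit-interest units = 58.
Proportional shares (ignoring caps): Nwosu 396.3793; Dube 375.5172; Tam 229.4828; Orozco 208.6207.
Cap binds for Tam ($100.00); residual $1,110.00 reallocated over remaining profit-interest units 47.
Redistributed shares: Nwosu 448.7234 → $448.72; Dube 425.1064 → $425.11; Orozco 236.1702 → $236.17.

Nwosu: $448.72; Dube: $425.11; Tam: $100.00; Orozco: $236.17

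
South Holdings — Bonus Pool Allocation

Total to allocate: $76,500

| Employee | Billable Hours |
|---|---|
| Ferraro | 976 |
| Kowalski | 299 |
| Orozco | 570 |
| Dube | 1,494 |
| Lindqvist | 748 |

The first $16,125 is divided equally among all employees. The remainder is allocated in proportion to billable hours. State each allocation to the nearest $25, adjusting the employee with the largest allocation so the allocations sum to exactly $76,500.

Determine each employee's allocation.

First tranche $16,125 split equally: $3,225 each.
Remainder $60,375 by billable hours (total 4,087): Ferraro 14,417.91 → $14,425; Kowalski 4,416.96 → $4,425; Orozco 8,420.30 → $8,425; Dube 22,070.04 → $22,075; Lindqvist 11,049.79 → $11,050.
Rounding difference −$25 on remainder applied to Dube.
Totals: Ferraro $3,225 + $14,425 = $17,650; Kowalski $3,225 + $4,425 = $7,650; Orozco $3,225 + $8,425 = $11,650; Dube $3,225 + $22,050 = $25,275; Lindqvist $3,225 + $11,050 = $14,275.

Ferraro: $17,650 · Kowalski: $7,650 · Orozco: $11,650 · Dube: $25,275 · Lindqvist: $14,275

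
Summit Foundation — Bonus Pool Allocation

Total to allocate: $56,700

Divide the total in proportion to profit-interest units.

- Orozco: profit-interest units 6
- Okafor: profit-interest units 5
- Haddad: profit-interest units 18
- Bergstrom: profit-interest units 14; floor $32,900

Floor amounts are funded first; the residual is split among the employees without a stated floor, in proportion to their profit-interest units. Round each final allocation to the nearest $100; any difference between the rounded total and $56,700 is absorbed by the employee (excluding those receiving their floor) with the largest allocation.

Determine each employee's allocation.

Minimums first: Bergstrom $32,900. Remaining pool $23,800.
Remaining pool split over remaining profit-interest units 29: Orozco 4,924.14 → $4,900; Okafor 4,103.45 → $4,100; Haddad 14,772.41 → $14,800.

Orozco: $4,900; Okafor: $4,100; Haddad: $14,800; Bergstrom: $32,900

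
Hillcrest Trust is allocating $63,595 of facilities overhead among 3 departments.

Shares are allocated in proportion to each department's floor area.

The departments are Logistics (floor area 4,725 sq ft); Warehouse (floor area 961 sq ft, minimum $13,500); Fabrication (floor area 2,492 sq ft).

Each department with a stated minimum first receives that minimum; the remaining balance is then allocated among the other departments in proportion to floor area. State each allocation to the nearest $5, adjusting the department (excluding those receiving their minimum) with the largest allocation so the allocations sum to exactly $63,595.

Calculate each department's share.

Guaranteed amounts: Warehouse $13,500. Remaining pool $50,095.
Remaining pool split over remaining floor area 7,217: Logistics 32,797.41 → $32,795; Fabrication 17,297.59 → $17,300.

Logistics: $32,795 · Warehouse: $13,500 · Fabrication: $17,300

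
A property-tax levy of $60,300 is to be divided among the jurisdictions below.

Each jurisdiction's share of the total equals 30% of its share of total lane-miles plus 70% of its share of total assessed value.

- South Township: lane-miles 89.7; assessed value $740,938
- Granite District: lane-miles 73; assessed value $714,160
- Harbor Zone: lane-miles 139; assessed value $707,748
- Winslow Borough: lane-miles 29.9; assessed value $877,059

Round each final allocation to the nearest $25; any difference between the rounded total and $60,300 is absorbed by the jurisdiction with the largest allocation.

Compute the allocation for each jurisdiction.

Lane-miles total 331.6; assessed value total 3,039,905.
Combined weights (30% lane-miles + 70% assessed value): South Township 0.2518; Granite District 0.2305; Harbor Zone 0.2887; Winslow Borough 0.2290.
Raw shares: South Township 15,181.61; Granite District 13,898.75; Harbor Zone 17,410.26; Winslow Borough 13,809.38.
After rounding ($25): South Township $15,175; Granite District $13,900; Harbor Zone $17,400; Winslow Borough $13,800. Sum = $60,275.
Difference $60,300 − $60,275 = +$25 applied to largest allocation (Harbor Zone): Harbor Zone becomes $17,425.

South Township: $15,175 | Granite District: $13,900 | Harbor Zone: $17,425 | Winslow Borough: $13,800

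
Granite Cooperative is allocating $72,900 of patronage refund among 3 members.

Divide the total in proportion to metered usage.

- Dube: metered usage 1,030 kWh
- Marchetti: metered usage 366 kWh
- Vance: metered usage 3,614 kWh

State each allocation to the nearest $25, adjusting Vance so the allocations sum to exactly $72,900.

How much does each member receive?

Dube: $14,975; Marchetti: $5,325; Vance: $52,600

Sum of metered usage: 5,010.
Pro-rata amounts: Dube 1,030/5,010 × $72,900 = 14,987.43; Marchetti 366/5,010 × $72,900 = 5,325.63; Vance 3,614/5,010 × $72,900 = 52,586.95.
At nearest $25: Dube $14,975; Marchetti $5,325; Vance $52,575. Sum = $72,875.
Difference $72,900 − $72,875 = +$25 applied to Vance: Vance becomes $52,600.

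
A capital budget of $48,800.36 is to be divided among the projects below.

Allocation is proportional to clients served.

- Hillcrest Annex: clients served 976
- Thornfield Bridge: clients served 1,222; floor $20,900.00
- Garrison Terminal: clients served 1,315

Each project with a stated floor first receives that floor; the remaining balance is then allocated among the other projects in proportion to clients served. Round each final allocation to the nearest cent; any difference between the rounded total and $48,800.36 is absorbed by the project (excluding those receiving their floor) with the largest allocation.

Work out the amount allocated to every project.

Hillcrest Annex: $11,885.97 | Thornfield Bridge: $20,900.00 | Garrison Terminal: $16,014.39

Guaranteed amounts: Thornfield Bridge $20,900.00. Remaining pool $27,900.36.
Remaining pool split over remaining clients served 2,291: Hillcrest Annex 11,885.9674 → $11,885.97; Garrison Terminal 16,014.3926 → $16,014.39.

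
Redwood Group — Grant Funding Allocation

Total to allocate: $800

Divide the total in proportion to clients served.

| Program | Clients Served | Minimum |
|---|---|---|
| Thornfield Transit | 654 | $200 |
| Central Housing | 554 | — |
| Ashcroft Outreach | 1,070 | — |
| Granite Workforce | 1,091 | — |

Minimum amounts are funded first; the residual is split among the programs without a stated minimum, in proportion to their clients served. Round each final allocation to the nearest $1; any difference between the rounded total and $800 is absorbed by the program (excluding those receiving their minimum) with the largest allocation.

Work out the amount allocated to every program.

Guaranteed amounts: Thornfield Transit $200. Residual $600.
Residual split over remaining clients served 2,715: Central Housing 122.43 → $122; Ashcroft Outreach 236.46 → $236; Granite Workforce 241.10 → $241.
Rounding difference +$1 applied to Granite Workforce → $242.

Thornfield Transit: $200 · Central Housing: $122 · Ashcroft Outreach: $236 · Granite Workforce: $242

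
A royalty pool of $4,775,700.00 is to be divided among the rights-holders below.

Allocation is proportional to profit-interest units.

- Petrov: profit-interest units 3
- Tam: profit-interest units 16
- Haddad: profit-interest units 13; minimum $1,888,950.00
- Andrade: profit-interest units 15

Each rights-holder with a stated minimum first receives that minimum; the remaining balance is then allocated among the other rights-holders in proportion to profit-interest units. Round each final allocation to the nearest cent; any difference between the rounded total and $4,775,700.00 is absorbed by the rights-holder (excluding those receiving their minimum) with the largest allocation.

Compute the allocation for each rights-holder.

Petrov: $254,713.24 | Tam: $1,358,470.58 | Haddad: $1,888,950.00 | Andrade: $1,273,566.18

Minimums first: Haddad $1,888,950.00. Remaining pool $2,886,750.00.
Remaining pool split over remaining profit-interest units 34: Petrov 254,713.2353 → $254,713.24; Tam 1,358,470.5882 → $1,358,470.59; Andrade 1,273,566.1765 → $1,273,566.18.
Rounding difference −$0.01 applied to Tam → $1,358,470.58.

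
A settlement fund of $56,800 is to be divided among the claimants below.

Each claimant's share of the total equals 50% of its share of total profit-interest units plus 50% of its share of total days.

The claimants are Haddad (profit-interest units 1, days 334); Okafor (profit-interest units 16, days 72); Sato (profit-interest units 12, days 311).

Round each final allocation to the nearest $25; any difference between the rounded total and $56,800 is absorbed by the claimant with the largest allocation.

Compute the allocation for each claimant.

Profit-interest units total 29; days total 717.
Composite weights (50% profit-interest units + 50% days): Haddad 0.2502; Okafor 0.3261; Sato 0.4238.
Raw shares: Haddad 14,208.88; Okafor 18,520.85; Sato 24,070.27.
At nearest $25: Haddad $14,200; Okafor $18,525; Sato $24,075. Sum = $56,800.
Sum already equals the total — no adjustment.

Haddad: $14,200 · Okafor: $18,525 · Sato: $24,075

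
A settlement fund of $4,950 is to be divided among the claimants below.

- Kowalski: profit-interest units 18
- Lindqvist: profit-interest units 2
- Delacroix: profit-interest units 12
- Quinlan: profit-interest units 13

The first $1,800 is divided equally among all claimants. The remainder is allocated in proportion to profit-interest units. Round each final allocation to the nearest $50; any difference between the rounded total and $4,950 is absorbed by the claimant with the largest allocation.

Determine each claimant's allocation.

Kowalski: $1,700 | Lindqvist: $600 | Delacroix: $1,300 | Quinlan: $1,350

First tranche $1,800 split equally: $450 each.
Remainder $3,150 by profit-interest units (total 45): Kowalski 1,260.00 → $1,250; Lindqvist 140.00 → $150; Delacroix 840.00 → $850; Quinlan 910.00 → $900.
Totals: Kowalski $450 + $1,250 = $1,700; Lindqvist $450 + $150 = $600; Delacroix $450 + $850 = $1,300; Quinlan $450 + $900 = $1,350.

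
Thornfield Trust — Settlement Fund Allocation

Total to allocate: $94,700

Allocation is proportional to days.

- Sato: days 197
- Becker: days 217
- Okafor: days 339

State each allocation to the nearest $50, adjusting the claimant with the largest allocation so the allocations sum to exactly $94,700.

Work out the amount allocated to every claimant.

Sato: $24,800; Becker: $27,300; Okafor: $42,600

Days total: 753.
Raw shares: Sato 197/753 × $94,700 = 24,775.43; Becker 217/753 × $94,700 = 27,290.70; Okafor 339/753 × $94,700 = 42,633.86.
At nearest $50: Sato $24,800; Becker $27,300; Okafor $42,650. Sum = $94,750.
Difference $94,700 − $94,750 = −$50 applied to largest allocation (Okafor): Okafor becomes $42,600.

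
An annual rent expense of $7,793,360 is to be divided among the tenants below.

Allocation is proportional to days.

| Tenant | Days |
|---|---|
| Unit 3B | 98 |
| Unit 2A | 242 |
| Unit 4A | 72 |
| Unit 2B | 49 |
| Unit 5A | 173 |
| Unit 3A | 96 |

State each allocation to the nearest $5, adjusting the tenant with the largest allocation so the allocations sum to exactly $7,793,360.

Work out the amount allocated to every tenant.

Sum of days: 730.
Unrounded shares: Unit 3B 98/730 × $7,793,360 = 1,046,231.89; Unit 2A 242/730 × $7,793,360 = 2,583,552.22; Unit 4A 72/730 × $7,793,360 = 768,660.16; Unit 2B 49/730 × $7,793,360 = 523,115.95; Unit 5A 173/730 × $7,793,360 = 1,846,919.56; Unit 3A 96/730 × $7,793,360 = 1,024,880.22.
After rounding ($5): Unit 3B $1,046,230; Unit 2A $2,583,550; Unit 4A $768,660; Unit 2B $523,115; Unit 5A $1,846,920; Unit 3A $1,024,880. Sum = $7,793,355.
Difference $7,793,360 − $7,793,355 = +$5 applied to largest allocation (Unit 2A): Unit 2A becomes $2,583,555.

Unit 3B: $1,046,230 · Unit 2A: $2,583,555 · Unit 4A: $768,660 · Unit 2B: $523,115 · Unit 5A: $1,846,920 · Unit 3A: $1,024,880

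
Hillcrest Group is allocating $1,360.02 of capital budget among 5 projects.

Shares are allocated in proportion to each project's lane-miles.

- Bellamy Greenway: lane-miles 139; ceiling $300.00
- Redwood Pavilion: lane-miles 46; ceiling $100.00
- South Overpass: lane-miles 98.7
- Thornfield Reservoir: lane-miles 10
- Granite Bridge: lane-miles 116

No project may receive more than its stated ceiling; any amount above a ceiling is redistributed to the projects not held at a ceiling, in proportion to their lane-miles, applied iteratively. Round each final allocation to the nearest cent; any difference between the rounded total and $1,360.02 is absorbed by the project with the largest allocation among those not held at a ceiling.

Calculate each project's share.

Bellamy Greenway: $300.00; Redwood Pavilion: $100.00; South Overpass: $421.69; Thornfield Reservoir: $42.72; Granite Bridge: $495.61

Lane-miles total: 409.7.
Pro-rata shares before constraints: Bellamy Greenway 461.4176; Redwood Pavilion 152.6993; South Overpass 327.6397; Thornfield Reservoir 33.1955; Granite Bridge 385.0679.
Held at cap: Bellamy Greenway ($300.00), Redwood Pavilion ($100.00); balance $960.02 reallocated over remaining lane-miles 224.7.
Remaining shares: South Overpass 421.6910 → $421.69; Thornfield Reservoir 42.7245 → $42.72; Granite Bridge 495.6045 → $495.60.
Rounding difference +$0.01 applied to Granite Bridge → $495.61.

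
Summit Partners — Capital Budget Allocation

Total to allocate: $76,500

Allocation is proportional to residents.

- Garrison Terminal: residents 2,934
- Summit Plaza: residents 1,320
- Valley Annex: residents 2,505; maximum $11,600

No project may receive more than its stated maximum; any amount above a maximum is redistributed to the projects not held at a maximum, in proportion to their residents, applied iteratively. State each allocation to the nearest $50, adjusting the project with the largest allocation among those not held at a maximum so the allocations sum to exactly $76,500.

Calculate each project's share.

Garrison Terminal: $44,750; Summit Plaza: $20,150; Valley Annex: $11,600

Combined residents = 6,759.
Unconstrained shares: Garrison Terminal 33,207.72; Summit Plaza 14,940.08; Valley Annex 28,352.20.
Held at cap: Valley Annex ($11,600); residual $64,900 reallocated over remaining residents 4,254.
Remaining shares: Garrison Terminal 44,761.78 → $44,750; Summit Plaza 20,138.22 → $20,150.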